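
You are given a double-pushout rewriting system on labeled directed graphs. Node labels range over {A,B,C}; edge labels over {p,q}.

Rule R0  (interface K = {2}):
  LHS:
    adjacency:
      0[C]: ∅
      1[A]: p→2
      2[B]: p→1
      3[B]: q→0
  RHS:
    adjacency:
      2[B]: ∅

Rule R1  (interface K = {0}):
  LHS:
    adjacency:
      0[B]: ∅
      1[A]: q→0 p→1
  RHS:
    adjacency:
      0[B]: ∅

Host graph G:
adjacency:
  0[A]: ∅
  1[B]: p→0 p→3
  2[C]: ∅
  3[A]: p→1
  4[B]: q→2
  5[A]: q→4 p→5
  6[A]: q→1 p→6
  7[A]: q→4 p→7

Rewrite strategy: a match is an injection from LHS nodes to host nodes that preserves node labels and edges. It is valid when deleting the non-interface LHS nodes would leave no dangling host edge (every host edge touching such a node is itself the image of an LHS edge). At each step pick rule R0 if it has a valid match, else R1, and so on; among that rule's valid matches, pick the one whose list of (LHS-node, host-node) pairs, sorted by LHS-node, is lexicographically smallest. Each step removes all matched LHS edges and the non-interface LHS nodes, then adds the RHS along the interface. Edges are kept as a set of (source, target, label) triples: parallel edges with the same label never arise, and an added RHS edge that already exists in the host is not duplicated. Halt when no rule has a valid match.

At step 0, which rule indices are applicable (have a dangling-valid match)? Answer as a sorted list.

Answer: [R1]

Derivation:
R0: no valid match — 1 raw match, all fail dangling condition
R1: 3 valid matches — {0↦1, 1↦6}, {0↦4, 1↦5}, {0↦4, 1↦7}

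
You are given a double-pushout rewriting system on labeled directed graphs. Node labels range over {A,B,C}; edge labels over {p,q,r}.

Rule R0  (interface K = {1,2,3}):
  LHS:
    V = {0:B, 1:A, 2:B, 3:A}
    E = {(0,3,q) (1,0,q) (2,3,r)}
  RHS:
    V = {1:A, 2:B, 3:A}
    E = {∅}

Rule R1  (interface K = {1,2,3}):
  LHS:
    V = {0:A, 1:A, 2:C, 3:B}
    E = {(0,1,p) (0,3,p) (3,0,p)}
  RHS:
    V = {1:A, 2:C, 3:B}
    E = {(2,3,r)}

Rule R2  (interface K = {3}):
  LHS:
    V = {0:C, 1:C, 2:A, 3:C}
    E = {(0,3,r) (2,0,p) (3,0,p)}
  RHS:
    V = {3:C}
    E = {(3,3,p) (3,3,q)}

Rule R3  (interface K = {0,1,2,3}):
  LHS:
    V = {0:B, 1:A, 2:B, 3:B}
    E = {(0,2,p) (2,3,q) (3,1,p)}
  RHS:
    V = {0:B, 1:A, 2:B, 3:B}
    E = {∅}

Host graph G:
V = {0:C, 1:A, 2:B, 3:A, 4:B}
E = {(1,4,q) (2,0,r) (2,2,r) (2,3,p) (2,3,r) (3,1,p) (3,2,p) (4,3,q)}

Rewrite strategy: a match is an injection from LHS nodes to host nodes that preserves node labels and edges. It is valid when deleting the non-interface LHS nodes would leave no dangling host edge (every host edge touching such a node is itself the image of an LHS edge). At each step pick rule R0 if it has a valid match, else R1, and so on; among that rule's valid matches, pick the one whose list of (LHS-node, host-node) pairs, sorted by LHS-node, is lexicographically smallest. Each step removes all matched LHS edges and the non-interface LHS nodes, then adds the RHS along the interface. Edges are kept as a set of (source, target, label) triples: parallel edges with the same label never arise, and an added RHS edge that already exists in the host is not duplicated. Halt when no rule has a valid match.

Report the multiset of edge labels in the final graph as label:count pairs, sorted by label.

initial: |V|=5 |E|=8  E = 1-q->4 2-r->0 2-r->2 2-p->3 2-r->3 3-p->1 3-p->2 4-q->3
step 1: apply R0 at {0↦4, 1↦1, 2↦2, 3↦3}  → |V|=4 |E|=5  E = 2-r->0 2-r->2 2-p->3 3-p->1 3-p->2
step 2: apply R1 at {0↦3, 1↦1, 2↦0, 3↦2}  → |V|=3 |E|=3  E = 0-r->2 2-r->0 2-r->2
halt: no rule applies after step 2
NF edges: [(0, 2, 'r'), (2, 0, 'r'), (2, 2, 'r')]

Answer: r:3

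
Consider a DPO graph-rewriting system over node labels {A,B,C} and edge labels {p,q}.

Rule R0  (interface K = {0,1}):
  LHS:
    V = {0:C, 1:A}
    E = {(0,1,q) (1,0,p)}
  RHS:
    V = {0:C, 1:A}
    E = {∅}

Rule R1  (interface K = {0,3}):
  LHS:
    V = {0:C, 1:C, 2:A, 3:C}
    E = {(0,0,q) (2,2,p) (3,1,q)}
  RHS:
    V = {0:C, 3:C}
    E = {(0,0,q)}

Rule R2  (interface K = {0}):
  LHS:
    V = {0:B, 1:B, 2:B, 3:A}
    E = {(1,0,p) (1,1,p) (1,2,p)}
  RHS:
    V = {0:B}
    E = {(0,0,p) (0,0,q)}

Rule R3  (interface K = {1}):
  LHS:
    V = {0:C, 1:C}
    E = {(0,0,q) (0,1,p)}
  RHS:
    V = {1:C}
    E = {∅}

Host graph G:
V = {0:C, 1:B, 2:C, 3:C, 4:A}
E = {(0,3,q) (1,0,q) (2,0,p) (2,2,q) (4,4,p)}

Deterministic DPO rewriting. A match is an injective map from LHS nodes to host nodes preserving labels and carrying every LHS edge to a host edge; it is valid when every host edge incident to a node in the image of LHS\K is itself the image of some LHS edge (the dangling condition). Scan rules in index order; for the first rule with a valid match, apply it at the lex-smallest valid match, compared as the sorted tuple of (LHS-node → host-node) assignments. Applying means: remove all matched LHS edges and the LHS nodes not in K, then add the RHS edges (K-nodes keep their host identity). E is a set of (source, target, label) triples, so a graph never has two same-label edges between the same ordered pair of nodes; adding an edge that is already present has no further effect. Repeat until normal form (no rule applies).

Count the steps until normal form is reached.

initial: |V|=5 |E|=5  E = 0-q->3 1-q->0 2-p->0 2-q->2 4-p->4
step 1: apply R1 at {0↦2, 1↦3, 2↦4, 3↦0}  → |V|=3 |E|=3  E = 1-q->0 2-p->0 2-q->2
step 2: apply R3 at {0↦2, 1↦0}  → |V|=2 |E|=1  E = 1-q->0
normal form: no rule applies after step 2

Answer: 2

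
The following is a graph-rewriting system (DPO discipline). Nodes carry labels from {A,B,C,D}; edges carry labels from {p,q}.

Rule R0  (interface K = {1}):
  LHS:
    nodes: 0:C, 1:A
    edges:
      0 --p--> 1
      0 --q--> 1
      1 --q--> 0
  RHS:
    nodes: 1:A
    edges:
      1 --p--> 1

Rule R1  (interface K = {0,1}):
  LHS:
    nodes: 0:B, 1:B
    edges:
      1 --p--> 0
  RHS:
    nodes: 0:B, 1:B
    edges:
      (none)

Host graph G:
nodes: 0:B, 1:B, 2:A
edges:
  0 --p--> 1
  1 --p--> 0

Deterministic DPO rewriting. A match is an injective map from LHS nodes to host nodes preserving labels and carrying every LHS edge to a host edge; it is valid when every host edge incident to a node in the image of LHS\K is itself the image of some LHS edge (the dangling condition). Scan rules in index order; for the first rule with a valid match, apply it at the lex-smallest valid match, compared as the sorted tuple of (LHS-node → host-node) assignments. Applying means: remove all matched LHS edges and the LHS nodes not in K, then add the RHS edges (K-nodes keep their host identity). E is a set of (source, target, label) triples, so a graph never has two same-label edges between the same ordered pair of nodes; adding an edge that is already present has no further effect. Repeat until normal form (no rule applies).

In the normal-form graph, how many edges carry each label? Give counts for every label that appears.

Answer: (no edges)

Rewrite trace:
start.  V:3 E:2  edges: 0-p->1 1-p->0
1. fire R1 via {0↦0, 1↦1}  →  V:3 E:1  edges: 0-p->1
2. fire R1 via {0↦1, 1↦0}  →  V:3 E:0  edges: ∅
final graph: no rule applies after step 2
NF edges: []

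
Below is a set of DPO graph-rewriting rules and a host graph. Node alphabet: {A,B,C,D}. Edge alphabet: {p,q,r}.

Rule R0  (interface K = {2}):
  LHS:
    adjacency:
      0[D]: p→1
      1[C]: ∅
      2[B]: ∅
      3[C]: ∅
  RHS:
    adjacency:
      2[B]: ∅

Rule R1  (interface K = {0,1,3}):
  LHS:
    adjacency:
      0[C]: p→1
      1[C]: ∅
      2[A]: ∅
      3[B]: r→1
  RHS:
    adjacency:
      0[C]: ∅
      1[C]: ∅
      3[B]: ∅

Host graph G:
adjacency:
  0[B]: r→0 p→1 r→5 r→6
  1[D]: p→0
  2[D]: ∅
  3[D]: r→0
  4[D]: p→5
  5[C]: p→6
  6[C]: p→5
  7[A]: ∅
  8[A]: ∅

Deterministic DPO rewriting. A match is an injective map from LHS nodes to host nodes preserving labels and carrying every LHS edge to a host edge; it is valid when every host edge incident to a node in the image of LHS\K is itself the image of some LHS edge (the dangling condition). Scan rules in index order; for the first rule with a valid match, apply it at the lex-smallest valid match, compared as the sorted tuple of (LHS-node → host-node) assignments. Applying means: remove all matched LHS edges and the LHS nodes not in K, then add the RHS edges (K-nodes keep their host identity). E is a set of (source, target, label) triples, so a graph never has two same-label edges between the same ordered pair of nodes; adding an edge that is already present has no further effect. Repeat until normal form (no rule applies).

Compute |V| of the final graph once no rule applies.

Answer: 4

Rewrite trace:
[0] host  ⇒  9 nodes, 9 edges  {0-r->0 0-p->1 0-r->5 0-r->6 1-p->0 3-r->0 4-p->5 5-p->6 6-p->5}
[1] R1 @ {0↦5, 1↦6, 2↦7, 3↦0}  ⇒  8 nodes, 7 edges  {0-r->0 0-p->1 0-r->5 1-p->0 3-r->0 4-p->5 6-p->5}
[2] R1 @ {0↦6, 1↦5, 2↦8, 3↦0}  ⇒  7 nodes, 5 edges  {0-r->0 0-p->1 1-p->0 3-r->0 4-p->5}
[3] R0 @ {0↦4, 1↦5, 2↦0, 3↦6}  ⇒  4 nodes, 4 edges  {0-r->0 0-p->1 1-p->0 3-r->0}
final graph: no rule applies after step 3
NF nodes: {0:B, 1:D, 2:D, 3:D}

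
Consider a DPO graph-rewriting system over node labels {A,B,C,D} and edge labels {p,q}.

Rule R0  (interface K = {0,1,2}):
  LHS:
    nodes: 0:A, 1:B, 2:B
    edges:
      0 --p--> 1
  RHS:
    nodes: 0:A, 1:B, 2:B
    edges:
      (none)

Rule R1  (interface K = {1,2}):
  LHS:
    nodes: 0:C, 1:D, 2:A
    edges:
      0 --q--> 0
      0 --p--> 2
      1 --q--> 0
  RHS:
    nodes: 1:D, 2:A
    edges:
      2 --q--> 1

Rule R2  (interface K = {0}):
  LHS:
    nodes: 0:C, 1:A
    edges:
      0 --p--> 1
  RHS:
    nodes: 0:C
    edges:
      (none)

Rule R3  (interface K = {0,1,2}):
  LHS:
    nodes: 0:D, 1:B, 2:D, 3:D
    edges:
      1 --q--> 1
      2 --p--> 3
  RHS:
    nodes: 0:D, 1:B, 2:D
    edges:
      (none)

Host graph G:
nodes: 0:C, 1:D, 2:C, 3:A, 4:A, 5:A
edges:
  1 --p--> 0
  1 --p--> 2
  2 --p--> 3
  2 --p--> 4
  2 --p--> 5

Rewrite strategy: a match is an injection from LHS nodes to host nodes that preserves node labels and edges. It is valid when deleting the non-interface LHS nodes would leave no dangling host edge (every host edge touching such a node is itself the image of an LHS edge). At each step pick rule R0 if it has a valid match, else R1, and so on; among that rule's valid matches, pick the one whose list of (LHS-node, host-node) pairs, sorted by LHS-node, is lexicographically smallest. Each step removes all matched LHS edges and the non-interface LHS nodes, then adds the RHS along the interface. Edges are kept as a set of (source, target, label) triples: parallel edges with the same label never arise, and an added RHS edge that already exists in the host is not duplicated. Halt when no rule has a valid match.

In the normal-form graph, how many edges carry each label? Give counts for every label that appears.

start.  V:6 E:5  edges: 1-p->0 1-p->2 2-p->3 2-p->4 2-p->5
1. fire R2 via {0↦2, 1↦3}  →  V:5 E:4  edges: 1-p->0 1-p->2 2-p->4 2-p->5
2. fire R2 via {0↦2, 1↦4}  →  V:4 E:3  edges: 1-p->0 1-p->2 2-p->5
3. fire R2 via {0↦2, 1↦5}  →  V:3 E:2  edges: 1-p->0 1-p->2
normal form: no rule applies after step 3
NF edges: [(1, 0, 'p'), (1, 2, 'p')]

Answer: p:2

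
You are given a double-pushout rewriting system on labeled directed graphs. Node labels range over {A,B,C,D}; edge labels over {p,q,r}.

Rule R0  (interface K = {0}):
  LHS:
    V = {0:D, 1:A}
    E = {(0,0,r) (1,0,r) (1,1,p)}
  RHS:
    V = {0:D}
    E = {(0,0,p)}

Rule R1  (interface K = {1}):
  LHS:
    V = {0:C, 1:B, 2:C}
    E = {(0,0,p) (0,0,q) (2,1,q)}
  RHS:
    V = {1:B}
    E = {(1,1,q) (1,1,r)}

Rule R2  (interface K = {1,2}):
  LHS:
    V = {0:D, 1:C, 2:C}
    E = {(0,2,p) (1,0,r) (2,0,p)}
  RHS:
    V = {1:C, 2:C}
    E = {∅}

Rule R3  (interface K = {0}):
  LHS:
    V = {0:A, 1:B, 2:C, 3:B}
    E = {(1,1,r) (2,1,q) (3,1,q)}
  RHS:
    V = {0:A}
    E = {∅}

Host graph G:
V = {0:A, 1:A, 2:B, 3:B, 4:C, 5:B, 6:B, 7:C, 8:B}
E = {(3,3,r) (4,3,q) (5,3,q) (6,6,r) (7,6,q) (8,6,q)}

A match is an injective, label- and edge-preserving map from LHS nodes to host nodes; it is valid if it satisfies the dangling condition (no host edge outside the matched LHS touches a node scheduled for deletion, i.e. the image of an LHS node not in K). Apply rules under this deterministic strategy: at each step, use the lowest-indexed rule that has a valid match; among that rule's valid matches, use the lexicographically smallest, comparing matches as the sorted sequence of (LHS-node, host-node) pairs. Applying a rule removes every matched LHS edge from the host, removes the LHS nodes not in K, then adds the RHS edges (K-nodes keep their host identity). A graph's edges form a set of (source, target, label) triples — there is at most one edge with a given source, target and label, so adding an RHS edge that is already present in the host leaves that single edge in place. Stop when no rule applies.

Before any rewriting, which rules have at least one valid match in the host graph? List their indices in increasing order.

Answer: [R3]

Steps:
R0: no valid match — LHS pattern not found
R1: no valid match — LHS pattern not found
R2: no valid match — LHS pattern not found
R3: 4 valid matches — {0↦0, 1↦3, 2↦4, 3↦5}, {0↦0, 1↦6, 2↦7, 3↦8}, {0↦1, 1↦3, 2↦4, 3↦5} (+1 more)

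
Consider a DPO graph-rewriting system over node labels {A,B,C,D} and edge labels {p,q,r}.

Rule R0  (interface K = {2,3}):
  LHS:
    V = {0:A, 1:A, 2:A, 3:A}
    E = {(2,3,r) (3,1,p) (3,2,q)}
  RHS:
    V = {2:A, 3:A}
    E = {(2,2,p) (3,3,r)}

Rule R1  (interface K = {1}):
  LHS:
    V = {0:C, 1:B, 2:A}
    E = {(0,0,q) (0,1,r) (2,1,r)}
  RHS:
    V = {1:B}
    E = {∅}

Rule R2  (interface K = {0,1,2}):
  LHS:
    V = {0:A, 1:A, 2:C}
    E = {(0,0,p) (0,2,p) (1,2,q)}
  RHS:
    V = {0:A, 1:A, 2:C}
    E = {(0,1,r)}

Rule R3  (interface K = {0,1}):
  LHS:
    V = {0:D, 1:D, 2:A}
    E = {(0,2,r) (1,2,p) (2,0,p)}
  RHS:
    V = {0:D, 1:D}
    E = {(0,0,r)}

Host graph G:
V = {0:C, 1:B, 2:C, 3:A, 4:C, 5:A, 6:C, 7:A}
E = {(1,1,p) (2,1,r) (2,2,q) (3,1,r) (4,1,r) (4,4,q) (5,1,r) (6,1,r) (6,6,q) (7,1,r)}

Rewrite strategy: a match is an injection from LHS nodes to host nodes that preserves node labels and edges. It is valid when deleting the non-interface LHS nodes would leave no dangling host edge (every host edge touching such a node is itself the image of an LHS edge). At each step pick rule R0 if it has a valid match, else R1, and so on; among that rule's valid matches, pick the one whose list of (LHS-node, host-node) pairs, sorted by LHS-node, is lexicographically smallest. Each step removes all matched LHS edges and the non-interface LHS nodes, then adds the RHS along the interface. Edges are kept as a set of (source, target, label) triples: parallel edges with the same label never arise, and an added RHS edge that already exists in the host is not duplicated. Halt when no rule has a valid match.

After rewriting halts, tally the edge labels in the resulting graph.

initial: |V|=8 |E|=10  E = 1-p->1 2-r->1 2-q->2 3-r->1 4-r->1 4-q->4 5-r->1 6-r->1 6-q->6 7-r->1
step 1: apply R1 at {0↦2, 1↦1, 2↦3}  → |V|=6 |E|=7  E = 1-p->1 4-r->1 4-q->4 5-r->1 6-r->1 6-q->6 7-r->1
step 2: apply R1 at {0↦4, 1↦1, 2↦5}  → |V|=4 |E|=4  E = 1-p->1 6-r->1 6-q->6 7-r->1
step 3: apply R1 at {0↦6, 1↦1, 2↦7}  → |V|=2 |E|=1  E = 1-p->1
halt: no rule applies after step 3
NF edges: [(1, 1, 'p')]

Answer: p:1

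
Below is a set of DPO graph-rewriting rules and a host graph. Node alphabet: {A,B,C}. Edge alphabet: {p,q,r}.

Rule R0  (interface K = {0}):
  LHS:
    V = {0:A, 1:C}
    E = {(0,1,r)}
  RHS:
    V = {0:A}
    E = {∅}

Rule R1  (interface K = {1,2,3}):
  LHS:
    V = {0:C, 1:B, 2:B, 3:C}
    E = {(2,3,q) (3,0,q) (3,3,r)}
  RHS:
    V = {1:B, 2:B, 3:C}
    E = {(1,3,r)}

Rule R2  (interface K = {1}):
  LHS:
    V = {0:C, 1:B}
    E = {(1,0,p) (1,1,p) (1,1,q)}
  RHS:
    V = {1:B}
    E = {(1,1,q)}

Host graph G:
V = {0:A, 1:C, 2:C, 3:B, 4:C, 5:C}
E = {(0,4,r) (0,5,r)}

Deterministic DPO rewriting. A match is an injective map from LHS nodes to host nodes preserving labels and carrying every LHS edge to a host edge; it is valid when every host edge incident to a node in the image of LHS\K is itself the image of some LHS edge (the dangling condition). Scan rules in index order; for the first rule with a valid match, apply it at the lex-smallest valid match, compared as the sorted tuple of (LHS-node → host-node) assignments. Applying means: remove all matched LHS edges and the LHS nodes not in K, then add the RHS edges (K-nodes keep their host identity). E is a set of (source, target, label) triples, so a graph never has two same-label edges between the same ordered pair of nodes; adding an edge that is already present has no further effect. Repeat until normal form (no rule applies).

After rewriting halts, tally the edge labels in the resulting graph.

[0] host  ⇒  6 nodes, 2 edges  {0-r->4 0-r->5}
[1] R0 @ {0↦0, 1↦4}  ⇒  5 nodes, 1 edges  {0-r->5}
[2] R0 @ {0↦0, 1↦5}  ⇒  4 nodes, 0 edges  {∅}
normal form: no rule applies after step 2
NF edges: []

Answer: (no edges)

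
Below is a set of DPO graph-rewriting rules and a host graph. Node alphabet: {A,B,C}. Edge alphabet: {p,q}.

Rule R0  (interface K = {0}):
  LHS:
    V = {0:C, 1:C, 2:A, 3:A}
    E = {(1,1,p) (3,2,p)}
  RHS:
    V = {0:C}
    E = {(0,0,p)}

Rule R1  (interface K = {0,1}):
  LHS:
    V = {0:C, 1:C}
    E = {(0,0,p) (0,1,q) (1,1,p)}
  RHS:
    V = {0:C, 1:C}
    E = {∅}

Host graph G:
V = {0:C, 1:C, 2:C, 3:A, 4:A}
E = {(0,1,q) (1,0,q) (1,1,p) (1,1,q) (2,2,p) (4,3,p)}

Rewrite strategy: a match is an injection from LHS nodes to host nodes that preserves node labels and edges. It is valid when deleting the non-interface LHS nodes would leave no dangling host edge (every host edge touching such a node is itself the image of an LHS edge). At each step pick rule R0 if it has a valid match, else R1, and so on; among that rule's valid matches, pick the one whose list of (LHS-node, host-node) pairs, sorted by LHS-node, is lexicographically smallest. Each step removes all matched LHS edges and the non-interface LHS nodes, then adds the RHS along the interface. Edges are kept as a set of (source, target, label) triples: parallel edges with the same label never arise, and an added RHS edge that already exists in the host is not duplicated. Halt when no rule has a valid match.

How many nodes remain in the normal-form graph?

start.  V:5 E:6  edges: 0-q->1 1-q->0 1-p->1 1-q->1 2-p->2 4-p->3
1. fire R0 via {0↦0, 1↦2, 2↦3, 3↦4}  →  V:2 E:5  edges: 0-p->0 0-q->1 1-q->0 1-p->1 1-q->1
2. fire R1 via {0↦0, 1↦1}  →  V:2 E:2  edges: 1-q->0 1-q->1
normal form: no rule applies after step 2
NF nodes: {0:C, 1:C}

Answer: 2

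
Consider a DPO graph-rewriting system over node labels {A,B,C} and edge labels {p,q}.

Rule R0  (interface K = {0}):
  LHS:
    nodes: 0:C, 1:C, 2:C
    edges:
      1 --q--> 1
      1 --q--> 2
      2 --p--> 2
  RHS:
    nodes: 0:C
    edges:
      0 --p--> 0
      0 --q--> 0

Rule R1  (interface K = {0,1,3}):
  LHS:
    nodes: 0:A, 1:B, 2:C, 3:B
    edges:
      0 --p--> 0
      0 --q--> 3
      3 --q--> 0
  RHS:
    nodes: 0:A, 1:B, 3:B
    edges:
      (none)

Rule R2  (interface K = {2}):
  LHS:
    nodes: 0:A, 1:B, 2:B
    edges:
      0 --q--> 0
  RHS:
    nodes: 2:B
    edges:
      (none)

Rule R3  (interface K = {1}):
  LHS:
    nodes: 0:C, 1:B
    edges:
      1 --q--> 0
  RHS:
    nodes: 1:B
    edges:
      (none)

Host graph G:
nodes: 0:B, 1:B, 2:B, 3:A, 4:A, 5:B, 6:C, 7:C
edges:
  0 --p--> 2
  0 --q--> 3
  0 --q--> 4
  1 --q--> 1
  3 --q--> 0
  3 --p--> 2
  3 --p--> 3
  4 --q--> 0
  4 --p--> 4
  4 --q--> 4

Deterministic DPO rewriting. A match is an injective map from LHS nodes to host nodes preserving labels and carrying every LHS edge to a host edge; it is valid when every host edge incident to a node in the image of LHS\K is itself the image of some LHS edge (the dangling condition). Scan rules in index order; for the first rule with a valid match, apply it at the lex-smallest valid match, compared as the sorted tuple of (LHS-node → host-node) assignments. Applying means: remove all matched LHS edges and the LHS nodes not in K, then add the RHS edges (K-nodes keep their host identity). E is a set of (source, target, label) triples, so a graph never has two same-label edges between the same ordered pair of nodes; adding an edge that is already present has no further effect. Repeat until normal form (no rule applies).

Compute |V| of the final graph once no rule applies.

Answer: 4

Steps:
[0] host  ⇒  8 nodes, 10 edges  {0-p->2 0-q->3 0-q->4 1-q->1 3-q->0 3-p->2 3-p->3 4-q->0 4-p->4 4-q->4}
[1] R1 @ {0↦3, 1↦1, 2↦6, 3↦0}  ⇒  7 nodes, 7 edges  {0-p->2 0-q->4 1-q->1 3-p->2 4-q->0 4-p->4 4-q->4}
[2] R1 @ {0↦4, 1↦1, 2↦7, 3↦0}  ⇒  6 nodes, 4 edges  {0-p->2 1-q->1 3-p->2 4-q->4}
[3] R2 @ {0↦4, 1↦5, 2↦0}  ⇒  4 nodes, 3 edges  {0-p->2 1-q->1 3-p->2}
normal form: no rule applies after step 3
NF nodes: {0:B, 1:B, 2:B, 3:A}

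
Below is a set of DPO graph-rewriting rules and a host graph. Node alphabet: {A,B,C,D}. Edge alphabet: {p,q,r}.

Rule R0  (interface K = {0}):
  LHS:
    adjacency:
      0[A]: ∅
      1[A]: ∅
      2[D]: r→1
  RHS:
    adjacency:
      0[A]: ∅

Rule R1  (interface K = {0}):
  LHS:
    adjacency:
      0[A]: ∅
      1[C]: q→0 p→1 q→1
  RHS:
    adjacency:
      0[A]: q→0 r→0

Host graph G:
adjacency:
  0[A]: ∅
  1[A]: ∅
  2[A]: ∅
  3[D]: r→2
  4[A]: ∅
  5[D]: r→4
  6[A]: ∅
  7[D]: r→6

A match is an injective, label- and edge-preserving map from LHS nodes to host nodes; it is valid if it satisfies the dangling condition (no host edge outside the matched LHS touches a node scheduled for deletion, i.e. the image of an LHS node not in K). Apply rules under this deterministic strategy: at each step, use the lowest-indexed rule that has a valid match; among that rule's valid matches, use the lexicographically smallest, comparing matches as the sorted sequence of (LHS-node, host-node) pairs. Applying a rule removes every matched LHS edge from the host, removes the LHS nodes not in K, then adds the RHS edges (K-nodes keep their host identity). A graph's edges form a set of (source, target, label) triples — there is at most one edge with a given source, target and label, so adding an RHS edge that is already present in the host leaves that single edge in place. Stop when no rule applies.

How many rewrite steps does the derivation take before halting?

initial: |V|=8 |E|=3  E = 3-r->2 5-r->4 7-r->6
step 1: apply R0 at {0↦0, 1↦2, 2↦3}  → |V|=6 |E|=2  E = 5-r->4 7-r->6
step 2: apply R0 at {0↦0, 1↦4, 2↦5}  → |V|=4 |E|=1  E = 7-r->6
step 3: apply R0 at {0↦0, 1↦6, 2↦7}  → |V|=2 |E|=0  E = ∅
final graph: no rule applies after step 3

Answer: 3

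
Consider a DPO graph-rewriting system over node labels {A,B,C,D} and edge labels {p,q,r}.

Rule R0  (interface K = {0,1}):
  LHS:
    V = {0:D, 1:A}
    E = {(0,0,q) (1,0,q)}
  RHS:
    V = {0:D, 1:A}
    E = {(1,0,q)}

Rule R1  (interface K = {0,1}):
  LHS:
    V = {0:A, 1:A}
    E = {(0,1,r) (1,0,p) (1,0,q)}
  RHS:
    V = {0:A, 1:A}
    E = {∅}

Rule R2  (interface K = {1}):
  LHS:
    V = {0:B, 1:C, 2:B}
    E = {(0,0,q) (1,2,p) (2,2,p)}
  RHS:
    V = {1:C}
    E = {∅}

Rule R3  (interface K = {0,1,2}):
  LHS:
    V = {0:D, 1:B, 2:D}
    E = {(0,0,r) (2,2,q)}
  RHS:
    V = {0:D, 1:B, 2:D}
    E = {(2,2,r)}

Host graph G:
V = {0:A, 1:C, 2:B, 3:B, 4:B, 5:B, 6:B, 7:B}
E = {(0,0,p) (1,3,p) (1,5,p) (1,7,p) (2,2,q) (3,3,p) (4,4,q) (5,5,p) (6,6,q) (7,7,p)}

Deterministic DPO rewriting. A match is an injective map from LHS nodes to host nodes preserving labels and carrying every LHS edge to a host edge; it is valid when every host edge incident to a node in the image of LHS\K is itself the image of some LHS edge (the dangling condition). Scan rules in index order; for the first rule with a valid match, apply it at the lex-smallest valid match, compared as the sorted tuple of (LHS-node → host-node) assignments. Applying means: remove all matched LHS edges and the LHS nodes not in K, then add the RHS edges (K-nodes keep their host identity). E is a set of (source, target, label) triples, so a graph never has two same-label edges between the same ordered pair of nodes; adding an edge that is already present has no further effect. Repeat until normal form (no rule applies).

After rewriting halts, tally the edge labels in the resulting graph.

Answer: p:1

Steps:
initial: |V|=8 |E|=10  E = 0-p->0 1-p->3 1-p->5 1-p->7 2-q->2 3-p->3 4-q->4 5-p->5 6-q->6 7-p->7
step 1: apply R2 at {0↦2, 1↦1, 2↦3}  → |V|=6 |E|=7  E = 0-p->0 1-p->5 1-p->7 4-q->4 5-p->5 6-q->6 7-p->7
step 2: apply R2 at {0↦4, 1↦1, 2↦5}  → |V|=4 |E|=4  E = 0-p->0 1-p->7 6-q->6 7-p->7
step 3: apply R2 at {0↦6, 1↦1, 2↦7}  → |V|=2 |E|=1  E = 0-p->0
final graph: no rule applies after step 3
NF edges: [(0, 0, 'p')]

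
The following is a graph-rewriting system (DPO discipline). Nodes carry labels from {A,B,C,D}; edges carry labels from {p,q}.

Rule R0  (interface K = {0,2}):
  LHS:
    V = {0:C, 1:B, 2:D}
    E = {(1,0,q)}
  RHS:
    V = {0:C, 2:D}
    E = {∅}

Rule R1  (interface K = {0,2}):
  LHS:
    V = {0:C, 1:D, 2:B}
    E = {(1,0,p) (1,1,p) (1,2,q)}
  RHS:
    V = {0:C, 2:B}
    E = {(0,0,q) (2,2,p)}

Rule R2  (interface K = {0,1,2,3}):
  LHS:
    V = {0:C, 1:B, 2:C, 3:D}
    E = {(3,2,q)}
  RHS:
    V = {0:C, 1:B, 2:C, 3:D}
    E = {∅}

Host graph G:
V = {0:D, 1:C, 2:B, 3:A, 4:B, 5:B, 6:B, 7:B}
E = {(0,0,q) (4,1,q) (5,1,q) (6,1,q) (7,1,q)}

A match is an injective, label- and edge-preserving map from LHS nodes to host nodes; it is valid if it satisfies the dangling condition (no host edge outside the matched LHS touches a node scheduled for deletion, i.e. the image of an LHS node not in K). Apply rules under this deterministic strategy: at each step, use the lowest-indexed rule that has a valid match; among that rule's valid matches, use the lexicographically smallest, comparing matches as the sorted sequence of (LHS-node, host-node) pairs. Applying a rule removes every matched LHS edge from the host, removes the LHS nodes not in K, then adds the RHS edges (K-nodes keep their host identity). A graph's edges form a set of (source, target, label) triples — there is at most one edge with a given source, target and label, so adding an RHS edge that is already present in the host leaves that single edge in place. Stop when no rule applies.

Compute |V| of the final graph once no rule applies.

Answer: 4

Rewrite trace:
initial: |V|=8 |E|=5  E = 0-q->0 4-q->1 5-q->1 6-q->1 7-q->1
step 1: apply R0 at {0↦1, 1↦4, 2↦0}  → |V|=7 |E|=4  E = 0-q->0 5-q->1 6-q->1 7-q->1
step 2: apply R0 at {0↦1, 1↦5, 2↦0}  → |V|=6 |E|=3  E = 0-q->0 6-q->1 7-q->1
step 3: apply R0 at {0↦1, 1↦6, 2↦0}  → |V|=5 |E|=2  E = 0-q->0 7-q->1
step 4: apply R0 at {0↦1, 1↦7, 2↦0}  → |V|=4 |E|=1  E = 0-q->0
normal form: no rule applies after step 4
NF nodes: {0:D, 1:C, 2:B, 3:A}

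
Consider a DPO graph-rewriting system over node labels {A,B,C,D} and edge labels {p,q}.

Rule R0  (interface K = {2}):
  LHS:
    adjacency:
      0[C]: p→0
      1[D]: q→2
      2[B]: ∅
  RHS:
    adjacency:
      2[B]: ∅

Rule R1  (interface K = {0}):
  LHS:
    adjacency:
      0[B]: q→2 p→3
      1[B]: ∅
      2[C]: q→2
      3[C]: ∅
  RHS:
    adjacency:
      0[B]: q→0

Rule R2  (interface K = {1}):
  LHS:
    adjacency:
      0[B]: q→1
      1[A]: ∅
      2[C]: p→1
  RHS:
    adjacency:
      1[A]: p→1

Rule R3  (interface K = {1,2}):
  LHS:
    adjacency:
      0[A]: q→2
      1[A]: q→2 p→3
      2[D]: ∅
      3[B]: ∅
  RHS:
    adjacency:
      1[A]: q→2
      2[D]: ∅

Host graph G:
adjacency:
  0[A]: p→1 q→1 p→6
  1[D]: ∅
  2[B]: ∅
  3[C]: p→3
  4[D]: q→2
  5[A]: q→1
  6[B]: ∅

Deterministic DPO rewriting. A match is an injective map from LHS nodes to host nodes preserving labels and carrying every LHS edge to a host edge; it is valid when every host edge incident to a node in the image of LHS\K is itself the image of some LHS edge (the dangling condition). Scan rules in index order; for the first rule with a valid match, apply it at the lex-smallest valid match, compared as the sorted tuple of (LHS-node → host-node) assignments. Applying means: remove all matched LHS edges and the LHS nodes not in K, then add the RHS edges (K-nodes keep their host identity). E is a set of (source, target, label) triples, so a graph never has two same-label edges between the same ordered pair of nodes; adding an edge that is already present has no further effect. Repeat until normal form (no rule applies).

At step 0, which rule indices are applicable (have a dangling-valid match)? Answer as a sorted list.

R0: 1 valid match — {0↦3, 1↦4, 2↦2}
R1: no valid match — LHS pattern not found
R2: no valid match — LHS pattern not found
R3: 1 valid match — {0↦5, 1↦0, 2↦1, 3↦6}

Answer: [R0,R3]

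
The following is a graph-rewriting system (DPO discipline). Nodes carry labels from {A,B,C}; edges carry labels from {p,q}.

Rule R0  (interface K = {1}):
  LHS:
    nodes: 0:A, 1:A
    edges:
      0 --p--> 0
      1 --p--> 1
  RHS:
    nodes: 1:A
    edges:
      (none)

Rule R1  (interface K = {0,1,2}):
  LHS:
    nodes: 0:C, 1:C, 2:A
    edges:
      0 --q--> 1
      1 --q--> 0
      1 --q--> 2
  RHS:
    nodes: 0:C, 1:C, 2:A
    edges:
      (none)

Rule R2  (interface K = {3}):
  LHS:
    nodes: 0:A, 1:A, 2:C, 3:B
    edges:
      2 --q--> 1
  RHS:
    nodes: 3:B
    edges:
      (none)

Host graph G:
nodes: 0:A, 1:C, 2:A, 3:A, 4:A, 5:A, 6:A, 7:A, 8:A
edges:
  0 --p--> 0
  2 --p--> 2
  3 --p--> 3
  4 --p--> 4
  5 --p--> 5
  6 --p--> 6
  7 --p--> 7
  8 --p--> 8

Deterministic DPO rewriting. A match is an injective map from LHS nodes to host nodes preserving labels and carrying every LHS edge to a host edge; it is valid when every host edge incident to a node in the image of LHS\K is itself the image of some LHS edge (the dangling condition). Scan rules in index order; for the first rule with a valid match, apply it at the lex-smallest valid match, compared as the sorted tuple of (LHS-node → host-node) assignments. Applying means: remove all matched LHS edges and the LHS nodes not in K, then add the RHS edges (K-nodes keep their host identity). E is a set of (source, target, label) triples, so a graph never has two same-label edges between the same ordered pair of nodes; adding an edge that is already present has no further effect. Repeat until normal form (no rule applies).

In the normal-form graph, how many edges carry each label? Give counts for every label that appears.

Answer: (no edges)

Steps:
start.  V:9 E:8  edges: 0-p->0 2-p->2 3-p->3 4-p->4 5-p->5 6-p->6 7-p->7 8-p->8
1. fire R0 via {0↦0, 1↦2}  →  V:8 E:6  edges: 3-p->3 4-p->4 5-p->5 6-p->6 7-p->7 8-p->8
2. fire R0 via {0↦3, 1↦4}  →  V:7 E:4  edges: 5-p->5 6-p->6 7-p->7 8-p->8
3. fire R0 via {0↦5, 1↦6}  →  V:6 E:2  edges: 7-p->7 8-p->8
4. fire R0 via {0↦7, 1↦8}  →  V:5 E:0  edges: ∅
normal form: no rule applies after step 4
NF edges: []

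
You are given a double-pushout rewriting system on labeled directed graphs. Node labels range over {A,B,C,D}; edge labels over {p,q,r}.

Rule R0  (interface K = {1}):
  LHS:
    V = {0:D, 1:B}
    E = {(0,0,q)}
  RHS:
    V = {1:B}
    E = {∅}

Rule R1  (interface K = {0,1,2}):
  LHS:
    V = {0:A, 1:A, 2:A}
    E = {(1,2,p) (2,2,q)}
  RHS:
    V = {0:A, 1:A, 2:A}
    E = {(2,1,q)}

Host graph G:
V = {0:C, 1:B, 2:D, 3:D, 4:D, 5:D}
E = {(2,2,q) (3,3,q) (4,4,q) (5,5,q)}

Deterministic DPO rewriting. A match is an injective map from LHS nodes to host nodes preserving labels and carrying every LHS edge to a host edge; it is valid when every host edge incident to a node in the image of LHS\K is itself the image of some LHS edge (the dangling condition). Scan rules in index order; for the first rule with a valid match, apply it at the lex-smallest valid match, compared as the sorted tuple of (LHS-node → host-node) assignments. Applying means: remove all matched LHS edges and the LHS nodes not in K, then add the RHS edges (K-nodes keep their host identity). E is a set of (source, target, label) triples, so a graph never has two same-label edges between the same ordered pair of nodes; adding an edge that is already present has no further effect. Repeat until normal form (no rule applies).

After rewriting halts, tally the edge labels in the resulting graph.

start.  V:6 E:4  edges: 2-q->2 3-q->3 4-q->4 5-q->5
1. fire R0 via {0↦2, 1↦1}  →  V:5 E:3  edges: 3-q->3 4-q->4 5-q->5
2. fire R0 via {0↦3, 1↦1}  →  V:4 E:2  edges: 4-q->4 5-q->5
3. fire R0 via {0↦4, 1↦1}  →  V:3 E:1  edges: 5-q->5
4. fire R0 via {0↦5, 1↦1}  →  V:2 E:0  edges: ∅
final graph: no rule applies after step 4
NF edges: []

Answer: (no edges)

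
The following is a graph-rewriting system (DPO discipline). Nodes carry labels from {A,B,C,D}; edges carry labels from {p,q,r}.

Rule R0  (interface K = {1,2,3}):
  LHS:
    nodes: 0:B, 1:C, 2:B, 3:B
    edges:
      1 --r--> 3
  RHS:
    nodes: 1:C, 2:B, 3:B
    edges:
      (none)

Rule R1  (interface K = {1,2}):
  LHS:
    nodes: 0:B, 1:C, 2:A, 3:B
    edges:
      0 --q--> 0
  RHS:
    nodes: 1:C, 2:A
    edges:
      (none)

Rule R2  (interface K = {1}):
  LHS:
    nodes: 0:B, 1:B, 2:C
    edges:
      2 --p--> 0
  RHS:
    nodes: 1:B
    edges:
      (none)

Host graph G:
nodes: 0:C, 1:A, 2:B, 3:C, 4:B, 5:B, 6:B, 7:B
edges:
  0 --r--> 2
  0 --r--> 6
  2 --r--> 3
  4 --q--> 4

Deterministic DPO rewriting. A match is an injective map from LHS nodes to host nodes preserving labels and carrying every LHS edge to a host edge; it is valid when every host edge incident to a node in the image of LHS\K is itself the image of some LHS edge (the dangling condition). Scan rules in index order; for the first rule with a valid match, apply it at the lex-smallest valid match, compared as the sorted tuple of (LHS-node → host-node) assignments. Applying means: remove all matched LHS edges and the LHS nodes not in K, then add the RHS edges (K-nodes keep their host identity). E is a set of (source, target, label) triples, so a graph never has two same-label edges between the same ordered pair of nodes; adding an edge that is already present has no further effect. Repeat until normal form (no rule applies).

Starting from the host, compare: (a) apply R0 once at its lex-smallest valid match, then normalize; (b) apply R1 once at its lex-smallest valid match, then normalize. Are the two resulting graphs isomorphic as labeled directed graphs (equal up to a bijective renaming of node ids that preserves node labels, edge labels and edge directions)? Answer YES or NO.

branch R0-first: apply at {0↦5, 1↦0, 2↦2, 3↦6} → |E|=3, then 2 more step(s) → NF |V|=4 |E|=1 V={0:C, 1:A, 2:B, 3:C} E=2-r->3
branch R1-first: apply at {0↦4, 1↦0, 2↦1, 3↦5} → |E|=3, then 1 more step(s) → NF |V|=5 |E|=2 V={0:C, 1:A, 2:B, 3:C, 6:B} E=0-r->2 2-r->3
graphs not isomorphic

Answer: NO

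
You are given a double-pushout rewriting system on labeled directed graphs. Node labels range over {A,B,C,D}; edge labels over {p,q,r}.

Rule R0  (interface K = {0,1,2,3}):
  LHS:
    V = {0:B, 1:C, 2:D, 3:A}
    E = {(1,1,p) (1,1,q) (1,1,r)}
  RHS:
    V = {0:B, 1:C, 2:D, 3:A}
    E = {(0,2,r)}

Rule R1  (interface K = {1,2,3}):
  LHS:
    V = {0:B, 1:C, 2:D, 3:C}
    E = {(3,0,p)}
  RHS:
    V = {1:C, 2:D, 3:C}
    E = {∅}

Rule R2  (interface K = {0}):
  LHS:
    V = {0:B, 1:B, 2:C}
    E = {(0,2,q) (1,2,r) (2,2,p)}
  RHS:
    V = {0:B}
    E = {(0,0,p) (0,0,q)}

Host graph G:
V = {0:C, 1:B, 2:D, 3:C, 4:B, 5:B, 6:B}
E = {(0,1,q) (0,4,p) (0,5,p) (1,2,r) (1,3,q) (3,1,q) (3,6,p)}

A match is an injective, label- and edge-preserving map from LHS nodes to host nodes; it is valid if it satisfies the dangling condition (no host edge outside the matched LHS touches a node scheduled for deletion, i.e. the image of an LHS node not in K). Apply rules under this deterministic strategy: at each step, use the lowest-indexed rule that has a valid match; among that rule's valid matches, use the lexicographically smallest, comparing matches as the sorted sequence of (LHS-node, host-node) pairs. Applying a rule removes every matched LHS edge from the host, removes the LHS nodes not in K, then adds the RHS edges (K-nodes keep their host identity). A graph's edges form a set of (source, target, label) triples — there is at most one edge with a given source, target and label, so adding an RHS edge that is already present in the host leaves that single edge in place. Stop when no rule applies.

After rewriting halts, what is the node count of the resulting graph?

start.  V:7 E:7  edges: 0-q->1 0-p->4 0-p->5 1-r->2 1-q->3 3-q->1 3-p->6
1. fire R1 via {0↦4, 1↦3, 2↦2, 3↦0}  →  V:6 E:6  edges: 0-q->1 0-p->5 1-r->2 1-q->3 3-q->1 3-p->6
2. fire R1 via {0↦5, 1↦3, 2↦2, 3↦0}  →  V:5 E:5  edges: 0-q->1 1-r->2 1-q->3 3-q->1 3-p->6
3. fire R1 via {0↦6, 1↦0, 2↦2, 3↦3}  →  V:4 E:4  edges: 0-q->1 1-r->2 1-q->3 3-q->1
final graph: no rule applies after step 3
NF nodes: {0:C, 1:B, 2:D, 3:C}

Answer: 4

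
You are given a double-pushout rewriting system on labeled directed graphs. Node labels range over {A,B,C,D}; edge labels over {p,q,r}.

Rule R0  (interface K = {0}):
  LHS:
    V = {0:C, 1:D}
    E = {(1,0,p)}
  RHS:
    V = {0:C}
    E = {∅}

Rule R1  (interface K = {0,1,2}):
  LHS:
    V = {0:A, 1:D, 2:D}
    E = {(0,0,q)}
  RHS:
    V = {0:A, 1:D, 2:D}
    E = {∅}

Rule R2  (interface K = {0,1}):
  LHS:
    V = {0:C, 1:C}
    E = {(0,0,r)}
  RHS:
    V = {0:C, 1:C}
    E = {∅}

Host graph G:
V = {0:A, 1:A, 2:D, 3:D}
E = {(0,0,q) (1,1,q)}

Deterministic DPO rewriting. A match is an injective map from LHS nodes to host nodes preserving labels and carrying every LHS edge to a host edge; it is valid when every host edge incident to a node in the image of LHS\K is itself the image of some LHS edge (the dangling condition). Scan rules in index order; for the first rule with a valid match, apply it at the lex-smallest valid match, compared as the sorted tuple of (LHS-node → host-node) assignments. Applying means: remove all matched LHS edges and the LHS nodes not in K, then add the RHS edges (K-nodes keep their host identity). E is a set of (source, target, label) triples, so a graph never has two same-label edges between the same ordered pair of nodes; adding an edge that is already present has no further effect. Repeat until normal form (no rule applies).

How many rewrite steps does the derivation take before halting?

start.  V:4 E:2  edges: 0-q->0 1-q->1
1. fire R1 via {0↦0, 1↦2, 2↦3}  →  V:4 E:1  edges: 1-q->1
2. fire R1 via {0↦1, 1↦2, 2↦3}  →  V:4 E:0  edges: ∅
normal form: no rule applies after step 2

Answer: 2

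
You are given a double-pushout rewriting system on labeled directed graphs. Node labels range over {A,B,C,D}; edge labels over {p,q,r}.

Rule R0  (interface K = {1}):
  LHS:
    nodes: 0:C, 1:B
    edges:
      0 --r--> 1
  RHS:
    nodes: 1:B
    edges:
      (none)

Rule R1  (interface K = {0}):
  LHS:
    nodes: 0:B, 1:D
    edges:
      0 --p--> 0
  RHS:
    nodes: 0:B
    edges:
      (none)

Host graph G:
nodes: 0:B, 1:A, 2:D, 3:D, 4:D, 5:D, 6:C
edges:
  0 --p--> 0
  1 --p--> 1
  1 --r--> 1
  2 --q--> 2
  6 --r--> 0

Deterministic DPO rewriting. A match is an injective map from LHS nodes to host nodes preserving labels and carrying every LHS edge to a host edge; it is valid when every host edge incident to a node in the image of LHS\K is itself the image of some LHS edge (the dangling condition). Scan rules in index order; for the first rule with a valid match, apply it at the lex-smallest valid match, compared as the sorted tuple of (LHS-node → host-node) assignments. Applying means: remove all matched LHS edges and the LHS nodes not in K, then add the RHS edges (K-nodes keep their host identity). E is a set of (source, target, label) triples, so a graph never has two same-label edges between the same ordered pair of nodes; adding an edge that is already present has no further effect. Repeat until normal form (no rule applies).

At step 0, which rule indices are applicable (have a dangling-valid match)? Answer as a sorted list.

Answer: [R0,R1]

Steps:
R0: 1 valid match — {0↦6, 1↦0}
R1: 3 valid matches — {0↦0, 1↦3}, {0↦0, 1↦4}, {0↦0, 1↦5}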